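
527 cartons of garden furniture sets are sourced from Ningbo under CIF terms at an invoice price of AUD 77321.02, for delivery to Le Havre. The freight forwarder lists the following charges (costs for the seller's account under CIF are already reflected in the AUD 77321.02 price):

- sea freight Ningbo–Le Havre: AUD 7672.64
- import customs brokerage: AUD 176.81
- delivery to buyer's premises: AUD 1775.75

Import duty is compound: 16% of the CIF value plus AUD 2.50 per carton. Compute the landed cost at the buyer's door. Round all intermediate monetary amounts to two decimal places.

CIF: the seller pays costs through ocean freight and marine insurance to the destination port.
Already in the invoice (seller's account under CIF): freight — exclude.
The CIF price already equals the CIF value: 77321.02
Ad valorem component: 77321.02 × 16% = 12371.36
Specific component: 527 × 2.50 = 1317.50
Import duty = 12371.36 + 1317.50 = 13688.86
Buyer bears: brokerage 176.81 + delivery 1775.75 + duty 13688.86 = 15641.42
Landed cost = invoice 77321.02 + 15641.42 = 92962.44

Total landed cost: AUD 92962.44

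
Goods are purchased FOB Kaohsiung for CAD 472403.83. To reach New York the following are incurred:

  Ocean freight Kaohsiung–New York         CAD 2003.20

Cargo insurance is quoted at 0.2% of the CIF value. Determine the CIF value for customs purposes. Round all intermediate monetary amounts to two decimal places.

Let C be the CIF value. C = FOB price + freight + 0.2% × C
C − 0.2% × C = 472403.83 + 2003.20
0.998 × C = 474407.03
C = 474407.03 / 0.998 = 475357.75
Insurance premium = 0.2% × 475357.75 = 950.72

CIF value: CAD 475357.75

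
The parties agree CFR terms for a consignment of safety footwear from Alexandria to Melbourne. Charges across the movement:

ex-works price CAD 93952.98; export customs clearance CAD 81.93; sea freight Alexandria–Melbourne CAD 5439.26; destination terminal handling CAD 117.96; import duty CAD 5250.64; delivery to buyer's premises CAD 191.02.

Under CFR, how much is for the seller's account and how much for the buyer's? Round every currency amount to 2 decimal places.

CFR: the seller pays costs through ocean freight to the destination port, but not insurance.
Seller's account: goods 93952.98 + export clearance 81.93 + freight 5439.26 = 99474.17
Buyer's account: destination terminal 117.96 + duty 5250.64 + delivery 191.02 = 5559.62

Seller: CAD 99474.17; buyer: CAD 5559.62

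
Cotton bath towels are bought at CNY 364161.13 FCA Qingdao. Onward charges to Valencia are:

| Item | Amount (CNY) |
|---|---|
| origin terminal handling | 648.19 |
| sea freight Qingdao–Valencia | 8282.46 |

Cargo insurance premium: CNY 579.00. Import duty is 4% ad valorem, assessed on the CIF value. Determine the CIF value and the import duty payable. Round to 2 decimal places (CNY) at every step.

CIF = FCA price + pre-shipment costs + freight + insurance
CIF = 364161.13 + 648.19 + 8282.46 + 579.00 = 373670.78
Import duty = 373670.78 × 4% = 14946.83

CIF value: CNY 373670.78; import duty: CNY 14946.83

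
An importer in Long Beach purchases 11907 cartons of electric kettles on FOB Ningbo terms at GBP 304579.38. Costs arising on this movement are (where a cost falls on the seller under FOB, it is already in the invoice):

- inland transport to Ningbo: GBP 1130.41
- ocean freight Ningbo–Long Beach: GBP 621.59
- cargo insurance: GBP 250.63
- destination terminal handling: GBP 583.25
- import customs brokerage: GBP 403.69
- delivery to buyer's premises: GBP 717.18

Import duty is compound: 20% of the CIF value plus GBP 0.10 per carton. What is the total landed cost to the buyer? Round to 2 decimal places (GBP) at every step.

Total landed cost: GBP 369436.74

FOB: the seller bears costs until goods are on board at the origin port; the buyer bears freight, insurance and all costs thereafter.
Already in the invoice (seller's account under FOB): inland to port — exclude.
CIF value = FOB price + freight + insurance = 304579.38 + 621.59 + 250.63 = 305451.60
Ad valorem component: 305451.60 × 20% = 61090.32
Specific component: 11907 × 0.10 = 1190.70
Import duty = 61090.32 + 1190.70 = 62281.02
Buyer bears: freight 621.59 + insurance 250.63 + destination terminal 583.25 + brokerage 403.69 + delivery 717.18 + duty 62281.02 = 64857.36
Landed cost = invoice 304579.38 + 64857.36 = 369436.74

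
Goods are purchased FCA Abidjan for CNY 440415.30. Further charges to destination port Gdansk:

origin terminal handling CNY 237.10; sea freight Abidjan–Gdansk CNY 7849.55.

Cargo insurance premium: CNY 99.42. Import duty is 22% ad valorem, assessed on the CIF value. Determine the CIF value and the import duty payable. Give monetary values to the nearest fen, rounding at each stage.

CIF = FCA price + pre-shipment costs + freight + insurance
CIF = 440415.30 + 237.10 + 7849.55 + 99.42 = 448601.37
Import duty = 448601.37 × 22% = 98692.30

CIF value: CNY 448601.37; import duty: CNY 98692.30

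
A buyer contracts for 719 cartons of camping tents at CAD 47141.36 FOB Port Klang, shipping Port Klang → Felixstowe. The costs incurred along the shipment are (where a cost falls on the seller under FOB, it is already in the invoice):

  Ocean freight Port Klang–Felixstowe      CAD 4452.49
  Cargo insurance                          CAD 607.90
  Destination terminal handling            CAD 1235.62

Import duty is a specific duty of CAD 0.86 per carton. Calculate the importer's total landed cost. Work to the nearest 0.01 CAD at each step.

Total landed cost: CAD 54055.71

FOB: the seller bears costs until goods are on board at the origin port; the buyer bears freight, insurance and all costs thereafter.
CIF value = FOB price + freight + insurance = 47141.36 + 4452.49 + 607.90 = 52201.75
Import duty = 719 × 0.86 = 618.34
Buyer bears: freight 4452.49 + insurance 607.90 + destination terminal 1235.62 + duty 618.34 = 6914.35
Landed cost = invoice 47141.36 + 6914.35 = 54055.71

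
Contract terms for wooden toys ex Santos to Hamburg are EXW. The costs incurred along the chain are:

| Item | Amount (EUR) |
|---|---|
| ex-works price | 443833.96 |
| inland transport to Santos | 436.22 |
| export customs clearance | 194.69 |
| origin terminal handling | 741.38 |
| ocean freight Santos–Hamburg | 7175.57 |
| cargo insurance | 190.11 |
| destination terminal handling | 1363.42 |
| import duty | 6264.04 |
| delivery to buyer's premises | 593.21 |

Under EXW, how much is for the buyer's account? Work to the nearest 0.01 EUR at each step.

EXW: the seller makes goods available at their premises; the buyer bears all onward costs.
Seller's account: goods 443833.96 = 443833.96
Buyer's account: inland to port 436.22 + export clearance 194.69 + origin terminal 741.38 + freight 7175.57 + insurance 190.11 + destination terminal 1363.42 + duty 6264.04 + delivery 593.21 = 16958.64

Buyer's account: EUR 16958.64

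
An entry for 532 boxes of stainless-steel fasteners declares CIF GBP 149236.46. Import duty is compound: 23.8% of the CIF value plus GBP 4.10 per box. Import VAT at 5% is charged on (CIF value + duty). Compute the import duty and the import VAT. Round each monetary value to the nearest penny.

Import duty: GBP 37699.48; import VAT: GBP 9346.80

Ad valorem component: 149236.46 × 23.8% = 35518.28
Specific component: 532 × 4.10 = 2181.20
Import duty = 35518.28 + 2181.20 = 37699.48
VAT base = CIF + duty = 149236.46 + 37699.48 = 186935.94
Import VAT = 186935.94 × 5% = 9346.80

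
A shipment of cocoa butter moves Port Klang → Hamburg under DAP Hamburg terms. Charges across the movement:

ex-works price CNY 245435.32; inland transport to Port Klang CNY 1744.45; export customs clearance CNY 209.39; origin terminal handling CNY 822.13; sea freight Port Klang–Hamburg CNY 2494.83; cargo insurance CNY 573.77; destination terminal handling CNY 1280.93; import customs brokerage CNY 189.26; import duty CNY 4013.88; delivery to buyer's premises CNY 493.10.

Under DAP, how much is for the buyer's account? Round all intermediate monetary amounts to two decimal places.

Buyer's account: CNY 4203.14

DAP: the seller bears all costs to the named destination except import duty and clearance.
Seller's account: goods 245435.32 + inland to port 1744.45 + export clearance 209.39 + origin terminal 822.13 + freight 2494.83 + insurance 573.77 + destination terminal 1280.93 + delivery 493.10 = 253053.92
Buyer's account: brokerage 189.26 + duty 4013.88 = 4203.14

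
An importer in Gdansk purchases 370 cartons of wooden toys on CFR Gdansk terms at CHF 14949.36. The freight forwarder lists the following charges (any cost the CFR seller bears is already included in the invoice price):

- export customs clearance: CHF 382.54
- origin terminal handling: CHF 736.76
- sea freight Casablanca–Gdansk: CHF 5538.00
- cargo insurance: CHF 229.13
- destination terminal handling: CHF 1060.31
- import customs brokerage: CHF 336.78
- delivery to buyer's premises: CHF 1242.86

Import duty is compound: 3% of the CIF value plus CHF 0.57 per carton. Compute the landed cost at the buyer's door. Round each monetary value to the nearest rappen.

Total landed cost: CHF 18484.69

CFR: the seller pays costs through ocean freight to the destination port, but not insurance.
Already in the invoice (seller's account under CFR): export clearance, origin terminal, freight — exclude.
CIF value = CFR price + insurance = 14949.36 + 229.13 = 15178.49
Ad valorem component: 15178.49 × 3% = 455.35
Specific component: 370 × 0.57 = 210.90
Import duty = 455.35 + 210.90 = 666.25
Buyer bears: insurance 229.13 + destination terminal 1060.31 + brokerage 336.78 + delivery 1242.86 + duty 666.25 = 3535.33
Landed cost = invoice 14949.36 + 3535.33 = 18484.69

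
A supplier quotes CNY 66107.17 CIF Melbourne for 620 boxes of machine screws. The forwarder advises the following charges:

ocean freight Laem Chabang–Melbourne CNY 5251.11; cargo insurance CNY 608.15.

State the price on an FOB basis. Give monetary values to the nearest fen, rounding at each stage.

From CIF to FOB, the seller no longer bears: freight, insurance.
FOB price = 66107.17 − 5251.11 − 608.15 = 60247.91

FOB price: CNY 60247.91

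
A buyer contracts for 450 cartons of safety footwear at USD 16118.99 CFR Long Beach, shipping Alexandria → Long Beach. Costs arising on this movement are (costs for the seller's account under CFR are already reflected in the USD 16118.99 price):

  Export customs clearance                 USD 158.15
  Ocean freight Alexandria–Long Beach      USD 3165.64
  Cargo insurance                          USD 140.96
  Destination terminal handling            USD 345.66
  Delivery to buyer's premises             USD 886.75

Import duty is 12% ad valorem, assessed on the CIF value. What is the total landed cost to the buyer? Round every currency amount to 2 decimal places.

CFR: the seller pays costs through ocean freight to the destination port, but not insurance.
Already in the invoice (seller's account under CFR): export clearance, freight — exclude.
CIF value = CFR price + insurance = 16118.99 + 140.96 = 16259.95
Import duty = 16259.95 × 12% = 1951.19
Buyer bears: insurance 140.96 + destination terminal 345.66 + delivery 886.75 + duty 1951.19 = 3324.56
Landed cost = invoice 16118.99 + 3324.56 = 19443.55

Total landed cost: USD 19443.55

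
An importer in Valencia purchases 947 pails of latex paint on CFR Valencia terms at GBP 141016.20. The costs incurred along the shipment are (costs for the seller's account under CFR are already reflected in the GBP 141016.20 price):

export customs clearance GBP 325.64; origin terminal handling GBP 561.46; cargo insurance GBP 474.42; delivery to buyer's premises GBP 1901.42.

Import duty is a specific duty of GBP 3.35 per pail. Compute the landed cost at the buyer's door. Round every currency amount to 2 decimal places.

CFR: the seller pays costs through ocean freight to the destination port, but not insurance.
Already in the invoice (seller's account under CFR): export clearance, origin terminal — exclude.
CIF value = CFR price + insurance = 141016.20 + 474.42 = 141490.62
Import duty = 947 × 3.35 = 3172.45
Buyer bears: insurance 474.42 + delivery 1901.42 + duty 3172.45 = 5548.29
Landed cost = invoice 141016.20 + 5548.29 = 146564.49

Total landed cost: GBP 146564.49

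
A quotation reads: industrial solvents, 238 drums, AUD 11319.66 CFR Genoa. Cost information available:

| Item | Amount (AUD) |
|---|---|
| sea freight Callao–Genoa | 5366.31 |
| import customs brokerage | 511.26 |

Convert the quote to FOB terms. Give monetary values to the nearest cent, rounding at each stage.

FOB price: AUD 5953.35

Not relevant to the conversion: brokerage — on the buyer under both terms; not part of either seller's price.
From CFR to FOB, the seller no longer bears: freight.
FOB price = 11319.66 − 5366.31 = 5953.35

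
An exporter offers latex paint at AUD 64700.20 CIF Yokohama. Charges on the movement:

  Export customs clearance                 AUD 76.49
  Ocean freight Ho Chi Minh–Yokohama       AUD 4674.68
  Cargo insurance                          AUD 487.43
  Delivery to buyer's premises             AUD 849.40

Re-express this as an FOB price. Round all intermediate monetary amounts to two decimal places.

FOB price: AUD 59538.09

Not relevant to the conversion: export clearance — on the seller under both CIF and FOB; already in the CIF price and stays in the FOB price. delivery — on the buyer under both terms; not part of either seller's price.
From CIF to FOB, the seller no longer bears: freight, insurance.
FOB price = 64700.20 − 4674.68 − 487.43 = 59538.09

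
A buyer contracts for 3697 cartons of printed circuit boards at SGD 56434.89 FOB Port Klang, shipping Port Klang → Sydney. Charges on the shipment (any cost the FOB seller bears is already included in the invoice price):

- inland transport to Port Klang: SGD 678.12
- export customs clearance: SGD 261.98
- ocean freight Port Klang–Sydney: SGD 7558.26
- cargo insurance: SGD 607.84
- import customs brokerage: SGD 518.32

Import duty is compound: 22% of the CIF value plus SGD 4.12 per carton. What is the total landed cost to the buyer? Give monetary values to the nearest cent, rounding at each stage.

Total landed cost: SGD 94563.17

FOB: the seller bears costs until goods are on board at the origin port; the buyer bears freight, insurance and all costs thereafter.
Already in the invoice (seller's account under FOB): inland to port, export clearance — exclude.
CIF value = FOB price + freight + insurance = 56434.89 + 7558.26 + 607.84 = 64600.99
Ad valorem component: 64600.99 × 22% = 14212.22
Specific component: 3697 × 4.12 = 15231.64
Import duty = 14212.22 + 15231.64 = 29443.86
Buyer bears: freight 7558.26 + insurance 607.84 + brokerage 518.32 + duty 29443.86 = 38128.28
Landed cost = invoice 56434.89 + 38128.28 = 94563.17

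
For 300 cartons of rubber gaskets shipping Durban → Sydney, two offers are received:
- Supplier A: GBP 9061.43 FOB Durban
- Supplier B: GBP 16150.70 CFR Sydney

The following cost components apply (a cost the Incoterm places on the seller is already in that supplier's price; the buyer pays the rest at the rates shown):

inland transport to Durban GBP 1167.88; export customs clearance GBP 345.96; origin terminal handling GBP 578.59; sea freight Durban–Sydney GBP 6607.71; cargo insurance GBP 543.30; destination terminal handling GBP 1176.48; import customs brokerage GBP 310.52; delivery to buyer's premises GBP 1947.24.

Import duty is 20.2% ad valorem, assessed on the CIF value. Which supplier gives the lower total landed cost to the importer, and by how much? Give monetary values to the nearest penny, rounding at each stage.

Supplier A is cheaper by GBP 578.84

Supplier A (FOB):
CIF value = FOB price + freight + insurance = 9061.43 + 6607.71 + 543.30 = 16212.44
Import duty = 16212.44 × 20.2% = 3274.91
Buyer bears (A): 6607.71 + 543.30 + 1176.48 + 310.52 + 1947.24 = 10585.25
Landed cost (A) = invoice 9061.43 + 10585.25 + duty 3274.91 = 22921.59
Supplier B (CFR):
CIF value = CFR price + insurance = 16150.70 + 543.30 = 16694.00
Import duty = 16694.00 × 20.2% = 3372.19
Buyer bears (B): 543.30 + 1176.48 + 310.52 + 1947.24 = 3977.54
Landed cost (B) = invoice 16150.70 + 3977.54 + duty 3372.19 = 23500.43
Difference = |22921.59 − 23500.43| = 578.84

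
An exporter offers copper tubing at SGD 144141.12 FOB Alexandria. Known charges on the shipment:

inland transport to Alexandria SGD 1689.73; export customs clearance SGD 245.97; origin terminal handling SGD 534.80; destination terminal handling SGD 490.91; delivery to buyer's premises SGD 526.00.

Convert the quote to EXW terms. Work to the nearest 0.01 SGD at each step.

EXW price: SGD 141670.62

Not relevant to the conversion: destination terminal, delivery — on the buyer under both terms; not part of either seller's price.
From FOB to EXW, the seller no longer bears: inland to port, export clearance, origin terminal.
EXW price = 144141.12 − 1689.73 − 245.97 − 534.80 = 141670.62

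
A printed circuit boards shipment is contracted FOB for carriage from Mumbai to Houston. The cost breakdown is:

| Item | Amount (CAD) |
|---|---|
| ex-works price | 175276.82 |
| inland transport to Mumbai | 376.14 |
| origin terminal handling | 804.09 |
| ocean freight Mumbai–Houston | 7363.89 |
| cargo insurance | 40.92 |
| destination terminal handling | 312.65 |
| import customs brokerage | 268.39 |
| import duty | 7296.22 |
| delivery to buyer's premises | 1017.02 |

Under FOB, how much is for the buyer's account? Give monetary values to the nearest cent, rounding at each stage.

Buyer's account: CAD 16299.09

FOB: the seller bears costs until goods are on board at the origin port; the buyer bears freight, insurance and all costs thereafter.
Seller's account: goods 175276.82 + inland to port 376.14 + origin terminal 804.09 = 176457.05
Buyer's account: freight 7363.89 + insurance 40.92 + destination terminal 312.65 + brokerage 268.39 + duty 7296.22 + delivery 1017.02 = 16299.09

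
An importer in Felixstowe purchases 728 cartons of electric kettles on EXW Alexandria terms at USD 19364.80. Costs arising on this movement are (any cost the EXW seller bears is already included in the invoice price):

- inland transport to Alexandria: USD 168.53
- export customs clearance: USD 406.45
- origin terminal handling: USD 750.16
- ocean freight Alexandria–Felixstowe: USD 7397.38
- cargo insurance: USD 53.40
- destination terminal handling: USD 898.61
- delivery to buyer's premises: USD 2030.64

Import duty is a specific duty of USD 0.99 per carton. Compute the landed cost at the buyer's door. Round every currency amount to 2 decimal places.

EXW: the seller makes goods available at their premises; the buyer bears all onward costs.
CIF value = EXW price + inland to port + export clearance + origin terminal + freight + insurance = 19364.80 + 168.53 + 406.45 + 750.16 + 7397.38 + 53.40 = 28140.72
Import duty = 728 × 0.99 = 720.72
Buyer bears: inland to port 168.53 + export clearance 406.45 + origin terminal 750.16 + freight 7397.38 + insurance 53.40 + destination terminal 898.61 + delivery 2030.64 + duty 720.72 = 12425.89
Landed cost = invoice 19364.80 + 12425.89 = 31790.69

Total landed cost: USD 31790.69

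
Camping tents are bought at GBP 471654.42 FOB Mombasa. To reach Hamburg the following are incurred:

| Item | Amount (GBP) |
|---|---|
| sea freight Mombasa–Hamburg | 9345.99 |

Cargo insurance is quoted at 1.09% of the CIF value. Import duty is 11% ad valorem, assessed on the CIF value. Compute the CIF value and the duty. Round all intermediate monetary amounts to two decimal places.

CIF value: GBP 486301.09; import duty: GBP 53493.12

Let C be the CIF value. C = FOB price + freight + 1.09% × C
C − 1.09% × C = 471654.42 + 9345.99
0.9891 × C = 481000.41
C = 481000.41 / 0.9891 = 486301.09
Insurance premium = 1.09% × 486301.09 = 5300.68
Import duty = 486301.09 × 11% = 53493.12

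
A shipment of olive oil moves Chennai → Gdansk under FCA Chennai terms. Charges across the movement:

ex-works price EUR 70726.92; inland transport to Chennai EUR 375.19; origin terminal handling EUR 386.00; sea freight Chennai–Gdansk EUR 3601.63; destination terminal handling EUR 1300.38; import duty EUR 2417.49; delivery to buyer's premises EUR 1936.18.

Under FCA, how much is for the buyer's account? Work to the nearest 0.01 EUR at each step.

FCA: the seller delivers export-cleared goods to the carrier; the buyer bears costs from that point.
Seller's account: goods 70726.92 + inland to port 375.19 = 71102.11
Buyer's account: origin terminal 386.00 + freight 3601.63 + destination terminal 1300.38 + duty 2417.49 + delivery 1936.18 = 9641.68

Buyer's account: EUR 9641.68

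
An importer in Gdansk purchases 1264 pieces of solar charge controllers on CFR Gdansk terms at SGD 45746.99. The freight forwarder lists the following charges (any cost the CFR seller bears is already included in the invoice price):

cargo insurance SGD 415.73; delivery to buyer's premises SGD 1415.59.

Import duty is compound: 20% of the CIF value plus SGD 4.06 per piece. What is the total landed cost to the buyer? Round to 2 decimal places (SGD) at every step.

CFR: the seller pays costs through ocean freight to the destination port, but not insurance.
CIF value = CFR price + insurance = 45746.99 + 415.73 = 46162.72
Ad valorem component: 46162.72 × 20% = 9232.54
Specific component: 1264 × 4.06 = 5131.84
Import duty = 9232.54 + 5131.84 = 14364.38
Buyer bears: insurance 415.73 + delivery 1415.59 + duty 14364.38 = 16195.70
Landed cost = invoice 45746.99 + 16195.70 = 61942.69

Total landed cost: SGD 61942.69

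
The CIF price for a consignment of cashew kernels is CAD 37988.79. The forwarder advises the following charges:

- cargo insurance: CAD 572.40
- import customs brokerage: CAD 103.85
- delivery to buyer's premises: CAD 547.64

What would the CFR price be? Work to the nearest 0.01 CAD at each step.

Not relevant to the conversion: brokerage, delivery — on the buyer under both terms; not part of either seller's price.
From CIF to CFR, the seller no longer bears: insurance.
CFR price = 37988.79 − 572.40 = 37416.39

CFR price: CAD 37416.39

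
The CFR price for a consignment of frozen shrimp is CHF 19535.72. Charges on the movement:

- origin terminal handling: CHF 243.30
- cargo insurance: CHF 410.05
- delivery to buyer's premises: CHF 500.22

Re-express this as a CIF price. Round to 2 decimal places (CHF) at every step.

CIF price: CHF 19945.77

Not relevant to the conversion: origin terminal — on the seller under both CFR and CIF; already in the CFR price and stays in the CIF price. delivery — on the buyer under both terms; not part of either seller's price.
From CFR to CIF, the seller additionally bears: insurance.
CIF price = 19535.72 + 410.05 = 19945.77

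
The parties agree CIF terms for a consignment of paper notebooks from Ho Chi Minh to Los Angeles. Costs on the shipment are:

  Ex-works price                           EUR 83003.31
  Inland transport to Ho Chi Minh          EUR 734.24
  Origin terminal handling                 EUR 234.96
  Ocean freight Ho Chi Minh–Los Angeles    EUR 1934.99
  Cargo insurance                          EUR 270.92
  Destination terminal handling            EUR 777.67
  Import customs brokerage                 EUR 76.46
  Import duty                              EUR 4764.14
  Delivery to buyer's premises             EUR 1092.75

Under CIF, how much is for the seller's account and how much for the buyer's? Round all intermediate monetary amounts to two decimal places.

Seller: EUR 86178.42; buyer: EUR 6711.02

CIF: the seller pays costs through ocean freight and marine insurance to the destination port.
Seller's account: goods 83003.31 + inland to port 734.24 + origin terminal 234.96 + freight 1934.99 + insurance 270.92 = 86178.42
Buyer's account: destination terminal 777.67 + brokerage 76.46 + duty 4764.14 + delivery 1092.75 = 6711.02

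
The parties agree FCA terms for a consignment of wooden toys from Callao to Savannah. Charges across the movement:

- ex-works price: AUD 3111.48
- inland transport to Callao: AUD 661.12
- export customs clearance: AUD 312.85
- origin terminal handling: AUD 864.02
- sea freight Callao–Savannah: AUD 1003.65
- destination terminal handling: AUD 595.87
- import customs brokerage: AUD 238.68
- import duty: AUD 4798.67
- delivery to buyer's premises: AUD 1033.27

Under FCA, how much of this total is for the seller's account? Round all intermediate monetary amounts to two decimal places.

Seller's account: AUD 4085.45

FCA: the seller delivers export-cleared goods to the carrier; the buyer bears costs from that point.
Seller's account: goods 3111.48 + inland to port 661.12 + export clearance 312.85 = 4085.45
Buyer's account: origin terminal 864.02 + freight 1003.65 + destination terminal 595.87 + brokerage 238.68 + duty 4798.67 + delivery 1033.27 = 8534.16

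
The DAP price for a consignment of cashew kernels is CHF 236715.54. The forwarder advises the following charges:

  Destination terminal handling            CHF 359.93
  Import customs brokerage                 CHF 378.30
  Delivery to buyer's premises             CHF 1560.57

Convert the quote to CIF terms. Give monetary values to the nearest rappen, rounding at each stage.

CIF price: CHF 234795.04

Not relevant to the conversion: brokerage — on the buyer under both terms; not part of either seller's price.
From DAP to CIF, the seller no longer bears: destination terminal, delivery.
CIF price = 236715.54 − 359.93 − 1560.57 = 234795.04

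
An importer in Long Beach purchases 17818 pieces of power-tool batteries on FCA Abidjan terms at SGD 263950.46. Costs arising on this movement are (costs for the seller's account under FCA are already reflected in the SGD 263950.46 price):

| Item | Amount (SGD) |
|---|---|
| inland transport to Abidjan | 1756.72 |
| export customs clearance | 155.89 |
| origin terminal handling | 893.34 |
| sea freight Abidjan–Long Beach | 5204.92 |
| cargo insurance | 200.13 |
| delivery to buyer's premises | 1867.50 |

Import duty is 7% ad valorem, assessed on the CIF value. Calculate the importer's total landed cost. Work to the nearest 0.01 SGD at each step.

Total landed cost: SGD 291033.77

FCA: the seller delivers export-cleared goods to the carrier; the buyer bears costs from that point.
Already in the invoice (seller's account under FCA): inland to port, export clearance — exclude.
CIF value = FCA price + origin terminal + freight + insurance = 263950.46 + 893.34 + 5204.92 + 200.13 = 270248.85
Import duty = 270248.85 × 7% = 18917.42
Buyer bears: origin terminal 893.34 + freight 5204.92 + insurance 200.13 + delivery 1867.50 + duty 18917.42 = 27083.31
Landed cost = invoice 263950.46 + 27083.31 = 291033.77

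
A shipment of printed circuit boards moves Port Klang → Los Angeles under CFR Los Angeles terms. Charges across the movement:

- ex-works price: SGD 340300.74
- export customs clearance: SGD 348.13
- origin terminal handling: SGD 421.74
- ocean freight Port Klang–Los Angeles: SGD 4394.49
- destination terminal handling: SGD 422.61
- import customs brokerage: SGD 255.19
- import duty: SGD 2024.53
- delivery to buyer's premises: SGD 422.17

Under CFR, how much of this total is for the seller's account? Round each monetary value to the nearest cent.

Seller's account: SGD 345465.10

CFR: the seller pays costs through ocean freight to the destination port, but not insurance.
Seller's account: goods 340300.74 + export clearance 348.13 + origin terminal 421.74 + freight 4394.49 = 345465.10
Buyer's account: destination terminal 422.61 + brokerage 255.19 + duty 2024.53 + delivery 422.17 = 3124.50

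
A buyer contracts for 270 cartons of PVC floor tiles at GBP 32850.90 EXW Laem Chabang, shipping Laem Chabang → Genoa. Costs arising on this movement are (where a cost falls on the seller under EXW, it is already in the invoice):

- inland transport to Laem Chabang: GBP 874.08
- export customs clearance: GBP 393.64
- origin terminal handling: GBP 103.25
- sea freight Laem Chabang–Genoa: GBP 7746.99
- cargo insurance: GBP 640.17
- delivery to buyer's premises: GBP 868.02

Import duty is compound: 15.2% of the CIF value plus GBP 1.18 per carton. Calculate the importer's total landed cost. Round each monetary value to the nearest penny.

Total landed cost: GBP 50272.22

EXW: the seller makes goods available at their premises; the buyer bears all onward costs.
CIF value = EXW price + inland to port + export clearance + origin terminal + freight + insurance = 32850.90 + 874.08 + 393.64 + 103.25 + 7746.99 + 640.17 = 42609.03
Ad valorem component: 42609.03 × 15.2% = 6476.57
Specific component: 270 × 1.18 = 318.60
Import duty = 6476.57 + 318.60 = 6795.17
Buyer bears: inland to port 874.08 + export clearance 393.64 + origin terminal 103.25 + freight 7746.99 + insurance 640.17 + delivery 868.02 + duty 6795.17 = 17421.32
Landed cost = invoice 32850.90 + 17421.32 = 50272.22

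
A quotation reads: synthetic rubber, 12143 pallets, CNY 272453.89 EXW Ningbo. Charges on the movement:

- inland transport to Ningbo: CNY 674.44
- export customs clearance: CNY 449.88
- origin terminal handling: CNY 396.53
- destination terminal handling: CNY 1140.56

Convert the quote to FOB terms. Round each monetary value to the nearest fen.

FOB price: CNY 273974.74

Not relevant to the conversion: destination terminal — on the buyer under both terms; not part of either seller's price.
From EXW to FOB, the seller additionally bears: inland to port, export clearance, origin terminal.
FOB price = 272453.89 + 674.44 + 449.88 + 396.53 = 273974.74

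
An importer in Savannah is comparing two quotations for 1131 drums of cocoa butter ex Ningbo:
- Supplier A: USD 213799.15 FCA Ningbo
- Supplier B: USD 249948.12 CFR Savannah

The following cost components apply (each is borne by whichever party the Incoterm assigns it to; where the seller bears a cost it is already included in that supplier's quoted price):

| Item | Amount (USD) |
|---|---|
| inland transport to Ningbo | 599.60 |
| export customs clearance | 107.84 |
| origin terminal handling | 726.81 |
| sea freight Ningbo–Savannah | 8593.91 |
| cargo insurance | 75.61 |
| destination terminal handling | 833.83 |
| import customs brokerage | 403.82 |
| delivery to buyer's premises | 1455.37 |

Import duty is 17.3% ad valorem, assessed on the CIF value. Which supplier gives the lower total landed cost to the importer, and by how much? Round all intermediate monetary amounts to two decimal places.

Supplier A is cheaper by USD 31469.54

Supplier A (FCA):
CIF value = FCA price + origin terminal + freight + insurance = 213799.15 + 726.81 + 8593.91 + 75.61 = 223195.48
Import duty = 223195.48 × 17.3% = 38612.82
Buyer bears (A): 726.81 + 8593.91 + 75.61 + 833.83 + 403.82 + 1455.37 = 12089.35
Landed cost (A) = invoice 213799.15 + 12089.35 + duty 38612.82 = 264501.32
Supplier B (CFR):
CIF value = CFR price + insurance = 249948.12 + 75.61 = 250023.73
Import duty = 250023.73 × 17.3% = 43254.11
Buyer bears (B): 75.61 + 833.83 + 403.82 + 1455.37 = 2768.63
Landed cost (B) = invoice 249948.12 + 2768.63 + duty 43254.11 = 295970.86
Difference = |264501.32 − 295970.86| = 31469.54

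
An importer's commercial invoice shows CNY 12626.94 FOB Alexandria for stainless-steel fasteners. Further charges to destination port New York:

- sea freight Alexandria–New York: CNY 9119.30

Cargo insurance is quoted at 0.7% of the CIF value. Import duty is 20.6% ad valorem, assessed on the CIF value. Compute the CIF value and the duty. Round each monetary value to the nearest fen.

Let C be the CIF value. C = FOB price + freight + 0.7% × C
C − 0.7% × C = 12626.94 + 9119.30
0.993 × C = 21746.24
C = 21746.24 / 0.993 = 21899.54
Insurance premium = 0.7% × 21899.54 = 153.30
Import duty = 21899.54 × 20.6% = 4511.31

CIF value: CNY 21899.54; import duty: CNY 4511.31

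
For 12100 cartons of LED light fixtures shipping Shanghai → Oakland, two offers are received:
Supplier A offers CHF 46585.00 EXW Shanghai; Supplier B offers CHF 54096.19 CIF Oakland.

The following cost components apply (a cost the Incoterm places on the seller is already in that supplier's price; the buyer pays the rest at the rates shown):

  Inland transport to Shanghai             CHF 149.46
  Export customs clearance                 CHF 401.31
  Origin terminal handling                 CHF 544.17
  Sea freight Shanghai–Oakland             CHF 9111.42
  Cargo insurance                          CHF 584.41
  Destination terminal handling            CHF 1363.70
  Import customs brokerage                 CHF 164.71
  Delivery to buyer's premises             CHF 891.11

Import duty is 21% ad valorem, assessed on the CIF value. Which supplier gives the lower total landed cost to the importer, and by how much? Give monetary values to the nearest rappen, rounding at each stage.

Supplier A (EXW):
CIF value = EXW price + inland to port + export clearance + origin terminal + freight + insurance = 46585.00 + 149.46 + 401.31 + 544.17 + 9111.42 + 584.41 = 57375.77
Import duty = 57375.77 × 21% = 12048.91
Buyer bears (A): 149.46 + 401.31 + 544.17 + 9111.42 + 584.41 + 1363.70 + 164.71 + 891.11 = 13210.29
Landed cost (A) = invoice 46585.00 + 13210.29 + duty 12048.91 = 71844.20
Supplier B (CIF):
The CIF price already equals the CIF value: 54096.19
Import duty = 54096.19 × 21% = 11360.20
Buyer bears (B): 1363.70 + 164.71 + 891.11 = 2419.52
Landed cost (B) = invoice 54096.19 + 2419.52 + duty 11360.20 = 67875.91
Difference = |71844.20 − 67875.91| = 3968.29

Supplier B is cheaper by CHF 3968.29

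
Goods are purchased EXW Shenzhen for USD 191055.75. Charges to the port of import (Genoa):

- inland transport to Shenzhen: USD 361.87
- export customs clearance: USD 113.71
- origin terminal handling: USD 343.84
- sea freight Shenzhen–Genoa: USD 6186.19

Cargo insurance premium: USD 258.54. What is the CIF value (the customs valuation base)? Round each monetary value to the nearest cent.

CIF value: USD 198319.90

CIF = EXW price + pre-shipment costs + freight + insurance
CIF = 191055.75 + 361.87 + 113.71 + 343.84 + 6186.19 + 258.54 = 198319.90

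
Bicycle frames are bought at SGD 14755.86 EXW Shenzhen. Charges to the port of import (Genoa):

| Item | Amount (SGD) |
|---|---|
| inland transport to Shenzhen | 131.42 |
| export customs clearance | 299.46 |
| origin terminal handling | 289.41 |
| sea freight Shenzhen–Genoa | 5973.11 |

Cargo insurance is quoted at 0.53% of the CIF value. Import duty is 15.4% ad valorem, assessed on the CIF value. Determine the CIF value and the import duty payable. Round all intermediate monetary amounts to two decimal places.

CIF value: SGD 21563.55; import duty: SGD 3320.79

Let C be the CIF value. C = EXW price + pre-shipment costs + freight + 0.53% × C
C − 0.53% × C = 14755.86 + 131.42 + 299.46 + 289.41 + 5973.11
0.9947 × C = 21449.26
C = 21449.26 / 0.9947 = 21563.55
Insurance premium = 0.53% × 21563.55 = 114.29
Import duty = 21563.55 × 15.4% = 3320.79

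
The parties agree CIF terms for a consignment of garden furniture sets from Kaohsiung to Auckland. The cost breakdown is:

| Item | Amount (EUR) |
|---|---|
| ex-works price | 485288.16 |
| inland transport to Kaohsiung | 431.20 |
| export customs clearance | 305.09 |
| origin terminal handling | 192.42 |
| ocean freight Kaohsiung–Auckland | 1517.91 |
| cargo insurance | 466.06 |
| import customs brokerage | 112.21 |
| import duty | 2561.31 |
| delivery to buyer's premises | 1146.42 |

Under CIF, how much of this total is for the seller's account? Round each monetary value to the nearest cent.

CIF: the seller pays costs through ocean freight and marine insurance to the destination port.
Seller's account: goods 485288.16 + inland to port 431.20 + export clearance 305.09 + origin terminal 192.42 + freight 1517.91 + insurance 466.06 = 488200.84
Buyer's account: brokerage 112.21 + duty 2561.31 + delivery 1146.42 = 3819.94

Seller's account: EUR 488200.84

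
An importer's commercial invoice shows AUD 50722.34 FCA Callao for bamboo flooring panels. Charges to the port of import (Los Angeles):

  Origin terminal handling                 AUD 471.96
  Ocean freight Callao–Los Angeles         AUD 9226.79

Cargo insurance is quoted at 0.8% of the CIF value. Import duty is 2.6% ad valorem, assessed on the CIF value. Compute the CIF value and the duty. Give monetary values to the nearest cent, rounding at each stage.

Let C be the CIF value. C = FCA price + pre-shipment costs + freight + 0.8% × C
C − 0.8% × C = 50722.34 + 471.96 + 9226.79
0.992 × C = 60421.09
C = 60421.09 / 0.992 = 60908.36
Insurance premium = 0.8% × 60908.36 = 487.27
Import duty = 60908.36 × 2.6% = 1583.62

CIF value: AUD 60908.36; import duty: AUD 1583.62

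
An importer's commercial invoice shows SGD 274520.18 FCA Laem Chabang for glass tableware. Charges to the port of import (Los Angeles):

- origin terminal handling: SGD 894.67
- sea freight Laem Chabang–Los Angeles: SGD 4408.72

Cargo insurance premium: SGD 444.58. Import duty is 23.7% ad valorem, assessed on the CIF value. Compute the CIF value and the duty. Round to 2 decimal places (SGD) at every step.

CIF = FCA price + pre-shipment costs + freight + insurance
CIF = 274520.18 + 894.67 + 4408.72 + 444.58 = 280268.15
Import duty = 280268.15 × 23.7% = 66423.55

CIF value: SGD 280268.15; import duty: SGD 66423.55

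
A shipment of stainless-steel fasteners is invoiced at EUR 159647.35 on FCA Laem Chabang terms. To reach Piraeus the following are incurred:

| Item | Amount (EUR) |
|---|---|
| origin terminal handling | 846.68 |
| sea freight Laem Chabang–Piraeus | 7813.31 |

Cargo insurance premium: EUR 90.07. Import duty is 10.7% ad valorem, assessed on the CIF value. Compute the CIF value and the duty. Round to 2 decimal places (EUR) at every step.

CIF = FCA price + pre-shipment costs + freight + insurance
CIF = 159647.35 + 846.68 + 7813.31 + 90.07 = 168397.41
Import duty = 168397.41 × 10.7% = 18018.52

CIF value: EUR 168397.41; import duty: EUR 18018.52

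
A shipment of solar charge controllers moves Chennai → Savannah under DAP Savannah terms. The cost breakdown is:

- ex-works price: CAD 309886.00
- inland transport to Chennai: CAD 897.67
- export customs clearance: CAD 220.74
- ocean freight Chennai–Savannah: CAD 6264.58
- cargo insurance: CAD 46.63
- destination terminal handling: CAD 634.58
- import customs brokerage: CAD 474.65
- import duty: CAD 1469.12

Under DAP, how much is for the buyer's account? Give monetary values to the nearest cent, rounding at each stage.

DAP: the seller bears all costs to the named destination except import duty and clearance.
Seller's account: goods 309886.00 + inland to port 897.67 + export clearance 220.74 + freight 6264.58 + insurance 46.63 + destination terminal 634.58 = 317950.20
Buyer's account: brokerage 474.65 + duty 1469.12 = 1943.77

Buyer's account: CAD 1943.77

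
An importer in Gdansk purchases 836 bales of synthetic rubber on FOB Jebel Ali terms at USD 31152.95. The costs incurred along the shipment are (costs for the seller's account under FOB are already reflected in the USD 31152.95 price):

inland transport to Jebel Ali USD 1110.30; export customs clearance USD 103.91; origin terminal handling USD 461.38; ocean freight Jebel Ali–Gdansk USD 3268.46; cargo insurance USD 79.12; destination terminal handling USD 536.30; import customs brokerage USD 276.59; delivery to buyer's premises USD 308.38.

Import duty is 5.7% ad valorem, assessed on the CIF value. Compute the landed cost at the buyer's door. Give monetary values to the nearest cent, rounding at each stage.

FOB: the seller bears costs until goods are on board at the origin port; the buyer bears freight, insurance and all costs thereafter.
Already in the invoice (seller's account under FOB): inland to port, export clearance, origin terminal — exclude.
CIF value = FOB price + freight + insurance = 31152.95 + 3268.46 + 79.12 = 34500.53
Import duty = 34500.53 × 5.7% = 1966.53
Buyer bears: freight 3268.46 + insurance 79.12 + destination terminal 536.30 + brokerage 276.59 + delivery 308.38 + duty 1966.53 = 6435.38
Landed cost = invoice 31152.95 + 6435.38 = 37588.33

Total landed cost: USD 37588.33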